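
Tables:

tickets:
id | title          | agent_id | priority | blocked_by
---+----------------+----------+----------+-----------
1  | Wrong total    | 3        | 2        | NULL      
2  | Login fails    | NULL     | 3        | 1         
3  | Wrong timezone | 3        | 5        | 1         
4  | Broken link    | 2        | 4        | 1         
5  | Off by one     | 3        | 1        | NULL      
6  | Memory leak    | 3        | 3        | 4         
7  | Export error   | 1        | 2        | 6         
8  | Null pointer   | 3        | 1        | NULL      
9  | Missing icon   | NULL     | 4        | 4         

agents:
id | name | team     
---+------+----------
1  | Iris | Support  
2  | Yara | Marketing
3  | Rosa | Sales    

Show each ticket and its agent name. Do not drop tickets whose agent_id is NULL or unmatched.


LEFT JOIN keeps every row from tickets (the left table); where agent_id has no match in agents, the agent columns become NULL. Walk through each ticket:
  - ticket 1 (Wrong total): agent_id=3 -> matches Rosa
  - ticket 2 (Login fails): agent_id=NULL, no match -> kept with NULL
  - ticket 3 (Wrong timezone): agent_id=3 -> matches Rosa
  - ticket 4 (Broken link): agent_id=2 -> matches Yara
  - ticket 5 (Off by one): agent_id=3 -> matches Rosa
  - ticket 6 (Memory leak): agent_id=3 -> matches Rosa
  - ticket 7 (Export error): agent_id=1 -> matches Iris
  - ticket 8 (Null pointer): agent_id=3 -> matches Rosa
  - ticket 9 (Missing icon): agent_id=NULL, no match -> kept with NULL
All 9 rows appear; 2 have NULL agent.

SQL:
SELECT a.title, b.name AS agent
FROM tickets a
LEFT JOIN agents b ON a.agent_id = b.id

Result:
title          | agent
---------------+------
Wrong total    | Rosa 
Login fails    | NULL 
Wrong timezone | Rosa 
Broken link    | Yara 
Off by one     | Rosa 
Memory leak    | Rosa 
Export error   | Iris 
Null pointer   | Rosa 
Missing icon   | NULL 


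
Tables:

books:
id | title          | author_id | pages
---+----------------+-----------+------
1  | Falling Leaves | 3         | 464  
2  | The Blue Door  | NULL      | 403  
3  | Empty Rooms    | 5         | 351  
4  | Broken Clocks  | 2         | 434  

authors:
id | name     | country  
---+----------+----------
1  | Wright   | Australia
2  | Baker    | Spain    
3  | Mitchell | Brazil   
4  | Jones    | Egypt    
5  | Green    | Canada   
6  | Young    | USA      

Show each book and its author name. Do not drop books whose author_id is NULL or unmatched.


LEFT JOIN keeps every row from books (the left table); where author_id has no match in authors, the author columns become NULL. Walk through each book:
  - book 1 (Falling Leaves): author_id=3 -> matches Mitchell
  - book 2 (The Blue Door): author_id=NULL, no match -> kept with NULL
  - book 3 (Empty Rooms): author_id=5 -> matches Green
  - book 4 (Broken Clocks): author_id=2 -> matches Baker
All 4 rows appear; 1 has NULL author.

SQL:
SELECT a.title, b.name AS author
FROM books a
LEFT JOIN authors b ON a.author_id = b.id

Result:
title          | author  
---------------+---------
Falling Leaves | Mitchell
The Blue Door  | NULL    
Empty Rooms    | Green   
Broken Clocks  | Baker   


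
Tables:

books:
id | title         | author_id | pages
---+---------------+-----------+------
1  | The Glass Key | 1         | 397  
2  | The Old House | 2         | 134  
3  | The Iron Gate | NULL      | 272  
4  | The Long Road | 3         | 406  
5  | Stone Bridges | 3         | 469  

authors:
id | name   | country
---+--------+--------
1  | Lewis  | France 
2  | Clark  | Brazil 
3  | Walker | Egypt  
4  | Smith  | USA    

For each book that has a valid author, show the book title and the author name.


INNER JOIN keeps only books rows whose author_id matches an id in authors. Walk through each book:
  - book 1 (The Glass Key): author_id=1 -> matches Lewis
  - book 2 (The Old House): author_id=2 -> matches Clark
  - book 3 (The Iron Gate): author_id=NULL, no match -> dropped
  - book 4 (The Long Road): author_id=3 -> matches Walker
  - book 5 (Stone Bridges): author_id=3 -> matches Walker
So 1 of 5 rows is dropped.

SQL:
SELECT a.title, b.name AS author
FROM books a
INNER JOIN authors b ON a.author_id = b.id

Result:
title         | author
--------------+-------
The Glass Key | Lewis 
The Old House | Clark 
The Long Road | Walker
Stone Bridges | Walker


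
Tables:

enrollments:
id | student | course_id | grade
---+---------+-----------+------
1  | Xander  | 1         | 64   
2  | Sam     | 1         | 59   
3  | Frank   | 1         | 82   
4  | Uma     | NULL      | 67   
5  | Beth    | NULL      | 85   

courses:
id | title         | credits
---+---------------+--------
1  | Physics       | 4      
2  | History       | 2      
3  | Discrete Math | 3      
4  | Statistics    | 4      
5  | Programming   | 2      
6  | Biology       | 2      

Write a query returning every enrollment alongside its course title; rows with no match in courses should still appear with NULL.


LEFT JOIN keeps every row from enrollments (the left table); where course_id has no match in courses, the course columns become NULL. Walk through each enrollment:
  - enrollment 1 (Xander): course_id=1 -> matches Physics
  - enrollment 2 (Sam): course_id=1 -> matches Physics
  - enrollment 3 (Frank): course_id=1 -> matches Physics
  - enrollment 4 (Uma): course_id=NULL, no match -> kept with NULL
  - enrollment 5 (Beth): course_id=NULL, no match -> kept with NULL
All 5 rows appear; 2 have NULL course.

SQL:
SELECT a.student, b.title AS course
FROM enrollments a
LEFT JOIN courses b ON a.course_id = b.id

Result:
student | course 
--------+--------
Xander  | Physics
Sam     | Physics
Frank   | Physics
Uma     | NULL   
Beth    | NULL   


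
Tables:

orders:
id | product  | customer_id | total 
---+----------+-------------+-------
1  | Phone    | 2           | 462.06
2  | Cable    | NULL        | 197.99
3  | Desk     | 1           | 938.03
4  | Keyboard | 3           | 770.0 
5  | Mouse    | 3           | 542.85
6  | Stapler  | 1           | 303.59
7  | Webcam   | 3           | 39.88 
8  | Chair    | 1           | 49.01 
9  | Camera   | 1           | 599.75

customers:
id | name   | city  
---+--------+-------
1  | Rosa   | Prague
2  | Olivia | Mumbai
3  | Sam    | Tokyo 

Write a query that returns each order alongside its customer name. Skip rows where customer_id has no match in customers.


INNER JOIN keeps only orders rows whose customer_id matches an id in customers. Walk through each order:
  - order 1 (Phone): customer_id=2 -> matches Olivia
  - order 2 (Cable): customer_id=NULL, no match -> dropped
  - order 3 (Desk): customer_id=1 -> matches Rosa
  - order 4 (Keyboard): customer_id=3 -> matches Sam
  - order 5 (Mouse): customer_id=3 -> matches Sam
  - order 6 (Stapler): customer_id=1 -> matches Rosa
  - order 7 (Webcam): customer_id=3 -> matches Sam
  - order 8 (Chair): customer_id=1 -> matches Rosa
  - order 9 (Camera): customer_id=1 -> matches Rosa
So 1 of 9 rows is dropped.

SQL:
SELECT a.product, b.name AS customer
FROM orders a
INNER JOIN customers b ON a.customer_id = b.id

Result:
product  | customer
---------+---------
Phone    | Olivia  
Desk     | Rosa    
Keyboard | Sam     
Mouse    | Sam     
Stapler  | Rosa    
Webcam   | Sam     
Chair    | Rosa    
Camera   | Rosa    


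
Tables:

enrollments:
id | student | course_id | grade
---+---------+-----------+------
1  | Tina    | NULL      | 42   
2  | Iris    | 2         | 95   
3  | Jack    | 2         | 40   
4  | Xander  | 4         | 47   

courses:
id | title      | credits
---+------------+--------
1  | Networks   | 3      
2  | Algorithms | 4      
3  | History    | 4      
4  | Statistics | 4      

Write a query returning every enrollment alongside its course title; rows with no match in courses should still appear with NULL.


LEFT JOIN keeps every row from enrollments (the left table); where course_id has no match in courses, the course columns become NULL. Walk through each enrollment:
  - enrollment 1 (Tina): course_id=NULL, no match -> kept with NULL
  - enrollment 2 (Iris): course_id=2 -> matches Algorithms
  - enrollment 3 (Jack): course_id=2 -> matches Algorithms
  - enrollment 4 (Xander): course_id=4 -> matches Statistics
All 4 rows appear; 1 has NULL course.

SQL:
SELECT a.student, b.title AS course
FROM enrollments a
LEFT JOIN courses b ON a.course_id = b.id

Result:
student | course    
--------+-----------
Tina    | NULL      
Iris    | Algorithms
Jack    | Algorithms
Xander  | Statistics


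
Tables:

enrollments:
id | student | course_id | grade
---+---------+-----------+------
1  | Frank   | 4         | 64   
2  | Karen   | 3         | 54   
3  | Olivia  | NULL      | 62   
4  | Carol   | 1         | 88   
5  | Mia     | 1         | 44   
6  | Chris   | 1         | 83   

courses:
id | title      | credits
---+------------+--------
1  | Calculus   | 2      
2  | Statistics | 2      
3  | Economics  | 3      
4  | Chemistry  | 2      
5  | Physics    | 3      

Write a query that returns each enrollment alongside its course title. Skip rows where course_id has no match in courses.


INNER JOIN keeps only enrollments rows whose course_id matches an id in courses. Walk through each enrollment:
  - enrollment 1 (Frank): course_id=4 -> matches Chemistry
  - enrollment 2 (Karen): course_id=3 -> matches Economics
  - enrollment 3 (Olivia): course_id=NULL, no match -> dropped
  - enrollment 4 (Carol): course_id=1 -> matches Calculus
  - enrollment 5 (Mia): course_id=1 -> matches Calculus
  - enrollment 6 (Chris): course_id=1 -> matches Calculus
So 1 of 6 rows is dropped.

SQL:
SELECT a.student, b.title AS course
FROM enrollments a
INNER JOIN courses b ON a.course_id = b.id

Result:
student | course   
--------+----------
Frank   | Chemistry
Karen   | Economics
Carol   | Calculus 
Mia     | Calculus 
Chris   | Calculus 


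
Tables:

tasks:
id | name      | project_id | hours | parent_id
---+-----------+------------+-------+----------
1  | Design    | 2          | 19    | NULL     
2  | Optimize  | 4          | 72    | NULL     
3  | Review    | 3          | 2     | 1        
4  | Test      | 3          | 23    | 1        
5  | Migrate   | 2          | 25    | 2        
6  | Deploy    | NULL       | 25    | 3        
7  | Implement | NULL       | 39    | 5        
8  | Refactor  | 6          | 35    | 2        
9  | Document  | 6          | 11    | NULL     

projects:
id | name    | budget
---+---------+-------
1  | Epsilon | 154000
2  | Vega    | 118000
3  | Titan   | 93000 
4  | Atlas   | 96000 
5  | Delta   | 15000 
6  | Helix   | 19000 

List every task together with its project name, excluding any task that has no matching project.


INNER JOIN keeps only tasks rows whose project_id matches an id in projects. Walk through each task:
  - task 1 (Design): project_id=2 -> matches Vega
  - task 2 (Optimize): project_id=4 -> matches Atlas
  - task 3 (Review): project_id=3 -> matches Titan
  - task 4 (Test): project_id=3 -> matches Titan
  - task 5 (Migrate): project_id=2 -> matches Vega
  - task 6 (Deploy): project_id=NULL, no match -> dropped
  - task 7 (Implement): project_id=NULL, no match -> dropped
  - task 8 (Refactor): project_id=6 -> matches Helix
  - task 9 (Document): project_id=6 -> matches Helix
So 2 of 9 rows are dropped.

SQL:
SELECT a.name, b.name AS project
FROM tasks a
INNER JOIN projects b ON a.project_id = b.id

Result:
name     | project
---------+--------
Design   | Vega   
Optimize | Atlas  
Review   | Titan  
Test     | Titan  
Migrate  | Vega   
Refactor | Helix  
Document | Helix  


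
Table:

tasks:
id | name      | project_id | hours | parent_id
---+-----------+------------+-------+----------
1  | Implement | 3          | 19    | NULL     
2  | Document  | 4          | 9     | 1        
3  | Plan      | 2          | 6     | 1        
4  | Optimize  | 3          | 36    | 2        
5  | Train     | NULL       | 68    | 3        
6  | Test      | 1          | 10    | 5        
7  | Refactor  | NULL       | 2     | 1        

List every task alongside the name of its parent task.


This is a self-join: tasks is joined to a second copy of itself, matching each row's parent_id to another row's id. Use LEFT JOIN so rows with parent_id=NULL are kept.
  - task 1 (Implement): parent_id=NULL -> NULL
  - task 2 (Document): parent_id=1 -> Implement
  - task 3 (Plan): parent_id=1 -> Implement
  - task 4 (Optimize): parent_id=2 -> Document
  - task 5 (Train): parent_id=3 -> Plan
  - task 6 (Test): parent_id=5 -> Train
  - task 7 (Refactor): parent_id=1 -> Implement

SQL:
SELECT a.name AS item, b.name AS parent
FROM tasks a
LEFT JOIN tasks b ON a.parent_id = b.id

Result:
item      | parent   
----------+----------
Implement | NULL     
Document  | Implement
Plan      | Implement
Optimize  | Document 
Train     | Plan     
Test      | Train    
Refactor  | Implement


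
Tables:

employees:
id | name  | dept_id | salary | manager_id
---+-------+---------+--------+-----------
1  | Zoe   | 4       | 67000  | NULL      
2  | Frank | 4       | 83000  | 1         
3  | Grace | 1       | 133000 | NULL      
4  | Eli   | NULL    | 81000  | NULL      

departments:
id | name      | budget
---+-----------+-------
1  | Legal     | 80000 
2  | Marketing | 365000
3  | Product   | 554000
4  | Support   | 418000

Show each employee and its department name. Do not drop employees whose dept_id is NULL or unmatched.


LEFT JOIN keeps every row from employees (the left table); where dept_id has no match in departments, the department columns become NULL. Walk through each employee:
  - employee 1 (Zoe): dept_id=4 -> matches Support
  - employee 2 (Frank): dept_id=4 -> matches Support
  - employee 3 (Grace): dept_id=1 -> matches Legal
  - employee 4 (Eli): dept_id=NULL, no match -> kept with NULL
All 4 rows appear; 1 has NULL department.

SQL:
SELECT a.name, b.name AS department
FROM employees a
LEFT JOIN departments b ON a.dept_id = b.id

Result:
name  | department
------+-----------
Zoe   | Support   
Frank | Support   
Grace | Legal     
Eli   | NULL      


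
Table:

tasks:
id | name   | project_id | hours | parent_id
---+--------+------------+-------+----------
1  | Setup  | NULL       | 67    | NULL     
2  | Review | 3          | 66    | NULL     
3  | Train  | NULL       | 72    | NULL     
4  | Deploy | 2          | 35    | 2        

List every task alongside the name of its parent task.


This is a self-join: tasks is joined to a second copy of itself, matching each row's parent_id to another row's id. Use LEFT JOIN so rows with parent_id=NULL are kept.
  - task 1 (Setup): parent_id=NULL -> NULL
  - task 2 (Review): parent_id=NULL -> NULL
  - task 3 (Train): parent_id=NULL -> NULL
  - task 4 (Deploy): parent_id=2 -> Review

SQL:
SELECT a.name AS item, b.name AS parent
FROM tasks a
LEFT JOIN tasks b ON a.parent_id = b.id

Result:
item   | parent
-------+-------
Setup  | NULL  
Review | NULL  
Train  | NULL  
Deploy | Review


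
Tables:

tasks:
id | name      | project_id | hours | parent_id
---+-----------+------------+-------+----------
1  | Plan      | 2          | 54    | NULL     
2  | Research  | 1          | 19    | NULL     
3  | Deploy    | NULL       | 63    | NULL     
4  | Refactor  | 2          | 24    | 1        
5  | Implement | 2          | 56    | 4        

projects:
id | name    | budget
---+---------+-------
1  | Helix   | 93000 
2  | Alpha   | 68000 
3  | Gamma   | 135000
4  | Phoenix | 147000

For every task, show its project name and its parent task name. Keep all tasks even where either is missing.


Two LEFT JOINs from the same base table tasks: one to projects via project_id, one to tasks itself via parent_id. Both are LEFT so every task is preserved.
Match against projects:
  - task 1 (Plan): project_id=2 -> matches Alpha
  - task 2 (Research): project_id=1 -> matches Helix
  - task 3 (Deploy): project_id=NULL, no match -> kept with NULL
  - task 4 (Refactor): project_id=2 -> matches Alpha
  - task 5 (Implement): project_id=2 -> matches Alpha
Match against tasks (self):
  - task 1 (Plan): parent_id=NULL -> NULL
  - task 2 (Research): parent_id=NULL -> NULL
  - task 3 (Deploy): parent_id=NULL -> NULL
  - task 4 (Refactor): parent_id=1 -> Plan
  - task 5 (Implement): parent_id=4 -> Refactor

SQL:
SELECT a.name, b.name AS project, c.name AS parent
FROM tasks a
LEFT JOIN projects b ON a.project_id = b.id
LEFT JOIN tasks c ON a.parent_id = c.id

Result:
name      | project | parent  
----------+---------+---------
Plan      | Alpha   | NULL    
Research  | Helix   | NULL    
Deploy    | NULL    | NULL    
Refactor  | Alpha   | Plan    
Implement | Alpha   | Refactor


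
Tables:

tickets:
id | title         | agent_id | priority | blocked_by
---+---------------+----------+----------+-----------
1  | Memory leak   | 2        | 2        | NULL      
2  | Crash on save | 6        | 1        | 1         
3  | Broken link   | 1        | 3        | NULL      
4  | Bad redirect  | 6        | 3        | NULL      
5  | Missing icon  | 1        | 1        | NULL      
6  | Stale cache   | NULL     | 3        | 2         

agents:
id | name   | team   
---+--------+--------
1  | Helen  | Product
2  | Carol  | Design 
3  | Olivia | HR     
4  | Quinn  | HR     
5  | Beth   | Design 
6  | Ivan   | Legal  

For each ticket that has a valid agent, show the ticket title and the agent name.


INNER JOIN keeps only tickets rows whose agent_id matches an id in agents. Walk through each ticket:
  - ticket 1 (Memory leak): agent_id=2 -> matches Carol
  - ticket 2 (Crash on save): agent_id=6 -> matches Ivan
  - ticket 3 (Broken link): agent_id=1 -> matches Helen
  - ticket 4 (Bad redirect): agent_id=6 -> matches Ivan
  - ticket 5 (Missing icon): agent_id=1 -> matches Helen
  - ticket 6 (Stale cache): agent_id=NULL, no match -> dropped
So 1 of 6 rows is dropped.

SQL:
SELECT a.title, b.name AS agent
FROM tickets a
INNER JOIN agents b ON a.agent_id = b.id

Result:
title         | agent
--------------+------
Memory leak   | Carol
Crash on save | Ivan 
Broken link   | Helen
Bad redirect  | Ivan 
Missing icon  | Helen


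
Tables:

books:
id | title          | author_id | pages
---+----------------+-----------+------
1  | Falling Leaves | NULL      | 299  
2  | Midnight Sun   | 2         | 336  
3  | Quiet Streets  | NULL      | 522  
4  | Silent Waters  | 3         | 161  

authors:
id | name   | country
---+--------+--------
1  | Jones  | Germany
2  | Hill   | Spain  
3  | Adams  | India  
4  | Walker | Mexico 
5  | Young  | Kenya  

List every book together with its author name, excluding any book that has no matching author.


INNER JOIN keeps only books rows whose author_id matches an id in authors. Walk through each book:
  - book 1 (Falling Leaves): author_id=NULL, no match -> dropped
  - book 2 (Midnight Sun): author_id=2 -> matches Hill
  - book 3 (Quiet Streets): author_id=NULL, no match -> dropped
  - book 4 (Silent Waters): author_id=3 -> matches Adams
So 2 of 4 rows are dropped.

SQL:
SELECT a.title, b.name AS author
FROM books a
INNER JOIN authors b ON a.author_id = b.id

Result:
title         | author
--------------+-------
Midnight Sun  | Hill  
Silent Waters | Adams 


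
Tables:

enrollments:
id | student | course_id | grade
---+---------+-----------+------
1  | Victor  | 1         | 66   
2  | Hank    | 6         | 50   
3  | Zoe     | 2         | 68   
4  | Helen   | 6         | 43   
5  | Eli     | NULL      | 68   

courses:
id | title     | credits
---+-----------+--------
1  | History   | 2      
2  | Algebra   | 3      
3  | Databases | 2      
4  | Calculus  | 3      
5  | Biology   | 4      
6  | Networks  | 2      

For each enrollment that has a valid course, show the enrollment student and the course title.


INNER JOIN keeps only enrollments rows whose course_id matches an id in courses. Walk through each enrollment:
  - enrollment 1 (Victor): course_id=1 -> matches History
  - enrollment 2 (Hank): course_id=6 -> matches Networks
  - enrollment 3 (Zoe): course_id=2 -> matches Algebra
  - enrollment 4 (Helen): course_id=6 -> matches Networks
  - enrollment 5 (Eli): course_id=NULL, no match -> dropped
So 1 of 5 rows is dropped.

SQL:
SELECT a.student, b.title AS course
FROM enrollments a
INNER JOIN courses b ON a.course_id = b.id

Result:
student | course  
--------+---------
Victor  | History 
Hank    | Networks
Zoe     | Algebra 
Helen   | Networks


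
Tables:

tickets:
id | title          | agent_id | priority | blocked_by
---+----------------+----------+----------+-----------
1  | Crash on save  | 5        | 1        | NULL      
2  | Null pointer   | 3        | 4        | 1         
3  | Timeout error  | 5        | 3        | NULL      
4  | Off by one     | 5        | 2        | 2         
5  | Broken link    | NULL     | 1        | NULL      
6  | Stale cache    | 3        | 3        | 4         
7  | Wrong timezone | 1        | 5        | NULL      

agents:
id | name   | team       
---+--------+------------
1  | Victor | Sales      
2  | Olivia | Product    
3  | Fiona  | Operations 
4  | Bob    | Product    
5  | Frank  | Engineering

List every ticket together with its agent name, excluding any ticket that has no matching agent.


INNER JOIN keeps only tickets rows whose agent_id matches an id in agents. Walk through each ticket:
  - ticket 1 (Crash on save): agent_id=5 -> matches Frank
  - ticket 2 (Null pointer): agent_id=3 -> matches Fiona
  - ticket 3 (Timeout error): agent_id=5 -> matches Frank
  - ticket 4 (Off by one): agent_id=5 -> matches Frank
  - ticket 5 (Broken link): agent_id=NULL, no match -> dropped
  - ticket 6 (Stale cache): agent_id=3 -> matches Fiona
  - ticket 7 (Wrong timezone): agent_id=1 -> matches Victor
So 1 of 7 rows is dropped.

SQL:
SELECT a.title, b.name AS agent
FROM tickets a
INNER JOIN agents b ON a.agent_id = b.id

Result:
title          | agent 
---------------+-------
Crash on save  | Frank 
Null pointer   | Fiona 
Timeout error  | Frank 
Off by one     | Frank 
Stale cache    | Fiona 
Wrong timezone | Victor


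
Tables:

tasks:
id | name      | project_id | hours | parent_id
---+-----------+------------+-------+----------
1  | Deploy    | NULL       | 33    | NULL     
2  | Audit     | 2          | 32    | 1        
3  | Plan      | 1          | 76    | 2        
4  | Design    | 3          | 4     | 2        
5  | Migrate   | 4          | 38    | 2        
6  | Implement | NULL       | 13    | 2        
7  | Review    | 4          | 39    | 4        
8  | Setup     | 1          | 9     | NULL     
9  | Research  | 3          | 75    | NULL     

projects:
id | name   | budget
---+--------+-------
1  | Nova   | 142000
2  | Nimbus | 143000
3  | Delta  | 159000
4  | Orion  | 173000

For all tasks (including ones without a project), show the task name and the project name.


LEFT JOIN keeps every row from tasks (the left table); where project_id has no match in projects, the project columns become NULL. Walk through each task:
  - task 1 (Deploy): project_id=NULL, no match -> kept with NULL
  - task 2 (Audit): project_id=2 -> matches Nimbus
  - task 3 (Plan): project_id=1 -> matches Nova
  - task 4 (Design): project_id=3 -> matches Delta
  - task 5 (Migrate): project_id=4 -> matches Orion
  - task 6 (Implement): project_id=NULL, no match -> kept with NULL
  - task 7 (Review): project_id=4 -> matches Orion
  - task 8 (Setup): project_id=1 -> matches Nova
  - task 9 (Research): project_id=3 -> matches Delta
All 9 rows appear; 2 have NULL project.

SQL:
SELECT a.name, b.name AS project
FROM tasks a
LEFT JOIN projects b ON a.project_id = b.id

Result:
name      | project
----------+--------
Deploy    | NULL   
Audit     | Nimbus 
Plan      | Nova   
Design    | Delta  
Migrate   | Orion  
Implement | NULL   
Review    | Orion  
Setup     | Nova   
Research  | Delta  


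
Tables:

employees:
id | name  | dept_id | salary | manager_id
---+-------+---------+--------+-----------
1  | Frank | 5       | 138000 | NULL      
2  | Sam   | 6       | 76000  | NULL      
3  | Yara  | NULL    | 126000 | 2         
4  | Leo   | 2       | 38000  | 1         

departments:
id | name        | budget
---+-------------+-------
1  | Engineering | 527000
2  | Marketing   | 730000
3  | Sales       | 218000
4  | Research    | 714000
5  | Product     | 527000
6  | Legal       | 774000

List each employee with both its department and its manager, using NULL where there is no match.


Two LEFT JOINs from the same base table employees: one to departments via dept_id, one to employees itself via manager_id. Both are LEFT so every employee is preserved.
Match against departments:
  - employee 1 (Frank): dept_id=5 -> matches Product
  - employee 2 (Sam): dept_id=6 -> matches Legal
  - employee 3 (Yara): dept_id=NULL, no match -> kept with NULL
  - employee 4 (Leo): dept_id=2 -> matches Marketing
Match against employees (self):
  - employee 1 (Frank): manager_id=NULL -> NULL
  - employee 2 (Sam): manager_id=NULL -> NULL
  - employee 3 (Yara): manager_id=2 -> Sam
  - employee 4 (Leo): manager_id=1 -> Frank

SQL:
SELECT a.name, b.name AS department, c.name AS manager
FROM employees a
LEFT JOIN departments b ON a.dept_id = b.id
LEFT JOIN employees c ON a.manager_id = c.id

Result:
name  | department | manager
------+------------+--------
Frank | Product    | NULL   
Sam   | Legal      | NULL   
Yara  | NULL       | Sam    
Leo   | Marketing  | Frank  


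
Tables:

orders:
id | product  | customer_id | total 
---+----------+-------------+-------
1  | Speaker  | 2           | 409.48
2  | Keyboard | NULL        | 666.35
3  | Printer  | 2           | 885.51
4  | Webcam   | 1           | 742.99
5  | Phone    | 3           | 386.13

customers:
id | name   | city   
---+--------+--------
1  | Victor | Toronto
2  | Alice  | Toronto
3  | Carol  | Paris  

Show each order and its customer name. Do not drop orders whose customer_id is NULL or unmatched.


LEFT JOIN keeps every row from orders (the left table); where customer_id has no match in customers, the customer columns become NULL. Walk through each order:
  - order 1 (Speaker): customer_id=2 -> matches Alice
  - order 2 (Keyboard): customer_id=NULL, no match -> kept with NULL
  - order 3 (Printer): customer_id=2 -> matches Alice
  - order 4 (Webcam): customer_id=1 -> matches Victor
  - order 5 (Phone): customer_id=3 -> matches Carol
All 5 rows appear; 1 has NULL customer.

SQL:
SELECT a.product, b.name AS customer
FROM orders a
LEFT JOIN customers b ON a.customer_id = b.id

Result:
product  | customer
---------+---------
Speaker  | Alice   
Keyboard | NULL    
Printer  | Alice   
Webcam   | Victor  
Phone    | Carol   


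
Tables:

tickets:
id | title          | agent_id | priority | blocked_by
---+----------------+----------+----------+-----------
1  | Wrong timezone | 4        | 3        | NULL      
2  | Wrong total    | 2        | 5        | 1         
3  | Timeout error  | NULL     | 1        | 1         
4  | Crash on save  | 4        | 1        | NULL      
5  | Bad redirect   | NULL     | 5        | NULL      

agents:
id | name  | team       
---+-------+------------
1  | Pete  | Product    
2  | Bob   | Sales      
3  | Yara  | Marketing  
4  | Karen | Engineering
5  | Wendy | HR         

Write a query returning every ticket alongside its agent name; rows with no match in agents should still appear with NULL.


LEFT JOIN keeps every row from tickets (the left table); where agent_id has no match in agents, the agent columns become NULL. Walk through each ticket:
  - ticket 1 (Wrong timezone): agent_id=4 -> matches Karen
  - ticket 2 (Wrong total): agent_id=2 -> matches Bob
  - ticket 3 (Timeout error): agent_id=NULL, no match -> kept with NULL
  - ticket 4 (Crash on save): agent_id=4 -> matches Karen
  - ticket 5 (Bad redirect): agent_id=NULL, no match -> kept with NULL
All 5 rows appear; 2 have NULL agent.

SQL:
SELECT a.title, b.name AS agent
FROM tickets a
LEFT JOIN agents b ON a.agent_id = b.id

Result:
title          | agent
---------------+------
Wrong timezone | Karen
Wrong total    | Bob  
Timeout error  | NULL 
Crash on save  | Karen
Bad redirect   | NULL 


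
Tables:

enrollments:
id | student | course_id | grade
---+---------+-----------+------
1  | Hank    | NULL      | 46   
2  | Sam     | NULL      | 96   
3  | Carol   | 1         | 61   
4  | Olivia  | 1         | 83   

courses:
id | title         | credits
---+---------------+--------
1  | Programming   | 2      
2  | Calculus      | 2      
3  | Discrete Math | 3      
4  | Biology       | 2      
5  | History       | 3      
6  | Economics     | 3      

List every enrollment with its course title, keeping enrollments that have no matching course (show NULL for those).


LEFT JOIN keeps every row from enrollments (the left table); where course_id has no match in courses, the course columns become NULL. Walk through each enrollment:
  - enrollment 1 (Hank): course_id=NULL, no match -> kept with NULL
  - enrollment 2 (Sam): course_id=NULL, no match -> kept with NULL
  - enrollment 3 (Carol): course_id=1 -> matches Programming
  - enrollment 4 (Olivia): course_id=1 -> matches Programming
All 4 rows appear; 2 have NULL course.

SQL:
SELECT a.student, b.title AS course
FROM enrollments a
LEFT JOIN courses b ON a.course_id = b.id

Result:
student | course     
--------+------------
Hank    | NULL       
Sam     | NULL       
Carol   | Programming
Olivia  | Programming


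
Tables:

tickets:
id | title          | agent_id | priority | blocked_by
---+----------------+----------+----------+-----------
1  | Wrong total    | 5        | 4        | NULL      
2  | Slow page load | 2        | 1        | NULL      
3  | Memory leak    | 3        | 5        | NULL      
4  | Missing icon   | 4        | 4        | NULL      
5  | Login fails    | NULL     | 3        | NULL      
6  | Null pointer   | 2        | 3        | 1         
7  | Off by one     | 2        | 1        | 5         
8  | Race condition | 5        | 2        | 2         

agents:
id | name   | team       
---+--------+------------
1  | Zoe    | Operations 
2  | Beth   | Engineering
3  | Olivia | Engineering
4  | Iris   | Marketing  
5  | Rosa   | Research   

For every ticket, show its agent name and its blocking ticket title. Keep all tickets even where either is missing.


Two LEFT JOINs from the same base table tickets: one to agents via agent_id, one to tickets itself via blocked_by. Both are LEFT so every ticket is preserved.
Match against agents:
  - ticket 1 (Wrong total): agent_id=5 -> matches Rosa
  - ticket 2 (Slow page load): agent_id=2 -> matches Beth
  - ticket 3 (Memory leak): agent_id=3 -> matches Olivia
  - ticket 4 (Missing icon): agent_id=4 -> matches Iris
  - ticket 5 (Login fails): agent_id=NULL, no match -> kept with NULL
  - ticket 6 (Null pointer): agent_id=2 -> matches Beth
  - ticket 7 (Off by one): agent_id=2 -> matches Beth
  - ticket 8 (Race condition): agent_id=5 -> matches Rosa
Match against tickets (self):
  - ticket 1 (Wrong total): blocked_by=NULL -> NULL
  - ticket 2 (Slow page load): blocked_by=NULL -> NULL
  - ticket 3 (Memory leak): blocked_by=NULL -> NULL
  - ticket 4 (Missing icon): blocked_by=NULL -> NULL
  - ticket 5 (Login fails): blocked_by=NULL -> NULL
  - ticket 6 (Null pointer): blocked_by=1 -> Wrong total
  - ticket 7 (Off by one): blocked_by=5 -> Login fails
  - ticket 8 (Race condition): blocked_by=2 -> Slow page load

SQL:
SELECT a.title, b.name AS agent, c.title AS blocked_by
FROM tickets a
LEFT JOIN agents b ON a.agent_id = b.id
LEFT JOIN tickets c ON a.blocked_by = c.id

Result:
title          | agent  | blocked_by    
---------------+--------+---------------
Wrong total    | Rosa   | NULL          
Slow page load | Beth   | NULL          
Memory leak    | Olivia | NULL          
Missing icon   | Iris   | NULL          
Login fails    | NULL   | NULL          
Null pointer   | Beth   | Wrong total   
Off by one     | Beth   | Login fails   
Race condition | Rosa   | Slow page load


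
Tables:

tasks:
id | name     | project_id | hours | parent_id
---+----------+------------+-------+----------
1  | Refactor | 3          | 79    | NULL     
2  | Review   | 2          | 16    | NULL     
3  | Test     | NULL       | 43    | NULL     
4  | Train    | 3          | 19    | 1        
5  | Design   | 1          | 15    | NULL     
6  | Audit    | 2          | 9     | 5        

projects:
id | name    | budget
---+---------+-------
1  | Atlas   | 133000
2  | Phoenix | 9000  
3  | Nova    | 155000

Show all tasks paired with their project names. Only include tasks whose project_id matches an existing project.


INNER JOIN keeps only tasks rows whose project_id matches an id in projects. Walk through each task:
  - task 1 (Refactor): project_id=3 -> matches Nova
  - task 2 (Review): project_id=2 -> matches Phoenix
  - task 3 (Test): project_id=NULL, no match -> dropped
  - task 4 (Train): project_id=3 -> matches Nova
  - task 5 (Design): project_id=1 -> matches Atlas
  - task 6 (Audit): project_id=2 -> matches Phoenix
So 1 of 6 rows is dropped.

SQL:
SELECT a.name, b.name AS project
FROM tasks a
INNER JOIN projects b ON a.project_id = b.id

Result:
name     | project
---------+--------
Refactor | Nova   
Review   | Phoenix
Train    | Nova   
Design   | Atlas  
Audit    | Phoenix


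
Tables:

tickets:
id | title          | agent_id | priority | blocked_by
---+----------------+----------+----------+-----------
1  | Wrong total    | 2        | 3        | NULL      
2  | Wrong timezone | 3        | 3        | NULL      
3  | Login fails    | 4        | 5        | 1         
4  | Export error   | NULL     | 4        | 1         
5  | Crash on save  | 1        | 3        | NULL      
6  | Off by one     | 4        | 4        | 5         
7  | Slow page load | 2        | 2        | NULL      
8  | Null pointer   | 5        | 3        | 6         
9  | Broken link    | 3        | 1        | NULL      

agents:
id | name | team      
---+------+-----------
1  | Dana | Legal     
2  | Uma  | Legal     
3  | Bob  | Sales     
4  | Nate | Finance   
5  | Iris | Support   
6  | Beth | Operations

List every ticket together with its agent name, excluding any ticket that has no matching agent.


INNER JOIN keeps only tickets rows whose agent_id matches an id in agents. Walk through each ticket:
  - ticket 1 (Wrong total): agent_id=2 -> matches Uma
  - ticket 2 (Wrong timezone): agent_id=3 -> matches Bob
  - ticket 3 (Login fails): agent_id=4 -> matches Nate
  - ticket 4 (Export error): agent_id=NULL, no match -> dropped
  - ticket 5 (Crash on save): agent_id=1 -> matches Dana
  - ticket 6 (Off by one): agent_id=4 -> matches Nate
  - ticket 7 (Slow page load): agent_id=2 -> matches Uma
  - ticket 8 (Null pointer): agent_id=5 -> matches Iris
  - ticket 9 (Broken link): agent_id=3 -> matches Bob
So 1 of 9 rows is dropped.

SQL:
SELECT a.title, b.name AS agent
FROM tickets a
INNER JOIN agents b ON a.agent_id = b.id

Result:
title          | agent
---------------+------
Wrong total    | Uma  
Wrong timezone | Bob  
Login fails    | Nate 
Crash on save  | Dana 
Off by one     | Nate 
Slow page load | Uma  
Null pointer   | Iris 
Broken link    | Bob  


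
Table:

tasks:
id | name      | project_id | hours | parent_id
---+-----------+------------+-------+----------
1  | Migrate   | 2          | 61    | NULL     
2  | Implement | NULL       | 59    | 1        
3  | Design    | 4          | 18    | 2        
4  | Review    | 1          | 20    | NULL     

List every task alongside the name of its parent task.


This is a self-join: tasks is joined to a second copy of itself, matching each row's parent_id to another row's id. Use LEFT JOIN so rows with parent_id=NULL are kept.
  - task 1 (Migrate): parent_id=NULL -> NULL
  - task 2 (Implement): parent_id=1 -> Migrate
  - task 3 (Design): parent_id=2 -> Implement
  - task 4 (Review): parent_id=NULL -> NULL

SQL:
SELECT a.name AS item, b.name AS parent
FROM tasks a
LEFT JOIN tasks b ON a.parent_id = b.id

Result:
item      | parent   
----------+----------
Migrate   | NULL     
Implement | Migrate  
Design    | Implement
Review    | NULL     


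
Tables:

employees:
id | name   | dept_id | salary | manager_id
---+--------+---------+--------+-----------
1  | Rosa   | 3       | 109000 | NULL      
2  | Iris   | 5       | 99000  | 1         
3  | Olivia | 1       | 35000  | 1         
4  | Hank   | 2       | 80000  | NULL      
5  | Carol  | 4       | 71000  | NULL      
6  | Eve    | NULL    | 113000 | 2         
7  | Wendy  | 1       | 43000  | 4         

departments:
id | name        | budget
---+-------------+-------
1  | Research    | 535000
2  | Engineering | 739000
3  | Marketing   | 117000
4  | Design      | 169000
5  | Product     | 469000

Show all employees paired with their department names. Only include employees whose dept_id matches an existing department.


INNER JOIN keeps only employees rows whose dept_id matches an id in departments. Walk through each employee:
  - employee 1 (Rosa): dept_id=3 -> matches Marketing
  - employee 2 (Iris): dept_id=5 -> matches Product
  - employee 3 (Olivia): dept_id=1 -> matches Research
  - employee 4 (Hank): dept_id=2 -> matches Engineering
  - employee 5 (Carol): dept_id=4 -> matches Design
  - employee 6 (Eve): dept_id=NULL, no match -> dropped
  - employee 7 (Wendy): dept_id=1 -> matches Research
So 1 of 7 rows is dropped.

SQL:
SELECT a.name, b.name AS department
FROM employees a
INNER JOIN departments b ON a.dept_id = b.id

Result:
name   | department 
-------+------------
Rosa   | Marketing  
Iris   | Product    
Olivia | Research   
Hank   | Engineering
Carol  | Design     
Wendy  | Research   


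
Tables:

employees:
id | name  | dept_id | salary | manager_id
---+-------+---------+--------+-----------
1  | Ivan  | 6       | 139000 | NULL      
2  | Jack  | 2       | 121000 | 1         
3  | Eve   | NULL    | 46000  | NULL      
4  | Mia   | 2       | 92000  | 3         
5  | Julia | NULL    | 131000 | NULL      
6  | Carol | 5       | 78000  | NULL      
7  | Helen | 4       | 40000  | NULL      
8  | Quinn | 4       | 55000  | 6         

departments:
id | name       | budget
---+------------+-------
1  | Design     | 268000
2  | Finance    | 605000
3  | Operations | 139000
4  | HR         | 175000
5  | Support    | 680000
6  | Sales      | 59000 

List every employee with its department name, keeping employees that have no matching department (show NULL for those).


LEFT JOIN keeps every row from employees (the left table); where dept_id has no match in departments, the department columns become NULL. Walk through each employee:
  - employee 1 (Ivan): dept_id=6 -> matches Sales
  - employee 2 (Jack): dept_id=2 -> matches Finance
  - employee 3 (Eve): dept_id=NULL, no match -> kept with NULL
  - employee 4 (Mia): dept_id=2 -> matches Finance
  - employee 5 (Julia): dept_id=NULL, no match -> kept with NULL
  - employee 6 (Carol): dept_id=5 -> matches Support
  - employee 7 (Helen): dept_id=4 -> matches HR
  - employee 8 (Quinn): dept_id=4 -> matches HR
All 8 rows appear; 2 have NULL department.

SQL:
SELECT a.name, b.name AS department
FROM employees a
LEFT JOIN departments b ON a.dept_id = b.id

Result:
name  | department
------+-----------
Ivan  | Sales     
Jack  | Finance   
Eve   | NULL      
Mia   | Finance   
Julia | NULL      
Carol | Support   
Helen | HR        
Quinn | HR        


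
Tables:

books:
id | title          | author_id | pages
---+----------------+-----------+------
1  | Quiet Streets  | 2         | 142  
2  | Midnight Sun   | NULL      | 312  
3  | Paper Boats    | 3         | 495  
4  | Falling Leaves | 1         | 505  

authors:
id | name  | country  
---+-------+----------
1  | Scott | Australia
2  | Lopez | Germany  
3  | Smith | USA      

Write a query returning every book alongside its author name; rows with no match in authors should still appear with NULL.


LEFT JOIN keeps every row from books (the left table); where author_id has no match in authors, the author columns become NULL. Walk through each book:
  - book 1 (Quiet Streets): author_id=2 -> matches Lopez
  - book 2 (Midnight Sun): author_id=NULL, no match -> kept with NULL
  - book 3 (Paper Boats): author_id=3 -> matches Smith
  - book 4 (Falling Leaves): author_id=1 -> matches Scott
All 4 rows appear; 1 has NULL author.

SQL:
SELECT a.title, b.name AS author
FROM books a
LEFT JOIN authors b ON a.author_id = b.id

Result:
title          | author
---------------+-------
Quiet Streets  | Lopez 
Midnight Sun   | NULL  
Paper Boats    | Smith 
Falling Leaves | Scott 
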